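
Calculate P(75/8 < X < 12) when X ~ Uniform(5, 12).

P(75/8 < X < 12) = ∫_{75/8}^{12} f(x) dx
where f(x) = \frac{1}{7}
= \frac{3}{8}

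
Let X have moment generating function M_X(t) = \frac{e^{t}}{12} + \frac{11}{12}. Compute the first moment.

To find E[X], compute M^(1)(0):
M^(1)(t) = \frac{e^{t}}{12}
M^(1)(0) = \frac{1}{12}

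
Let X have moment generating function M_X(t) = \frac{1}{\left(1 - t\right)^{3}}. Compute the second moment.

To find E[X^2], compute M^(2)(0):
M^(1)(t) = \frac{3}{\left(1 - t\right)^{4}}
M^(2)(t) = \frac{12}{\left(1 - t\right)^{5}}
M^(2)(0) = 12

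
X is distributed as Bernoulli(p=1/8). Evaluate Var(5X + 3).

For X ~ Bernoulli(p=1/8):
Var(X) = \frac{7}{64}
Var(5X + 3) = (5)² × Var(X) = 25 × \frac{7}{64} = \frac{175}{64}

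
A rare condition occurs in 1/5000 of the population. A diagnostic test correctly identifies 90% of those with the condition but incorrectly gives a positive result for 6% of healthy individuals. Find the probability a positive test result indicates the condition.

Let D = the rare event, + = positive/flagged.
P(D) = 1/5000
P(+|D) = 90/100 = 9/10
P(+|D') = 6/100 = 3/50
P(+) = P(+|D)P(D) + P(+|D')P(D')
     = \frac{9}{10} × \frac{1}{5000} + \frac{3}{50} × \frac{4999}{5000}
     = \frac{7521}{125000}
P(D|+) = P(+|D)P(D)/P(+) = \frac{15}{5014}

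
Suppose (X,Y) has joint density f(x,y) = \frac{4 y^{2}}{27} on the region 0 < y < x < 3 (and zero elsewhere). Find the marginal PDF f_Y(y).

f_Y(y) = ∫_y^3 \frac{4 y^{2}}{27} dx = \frac{4 y^{2} \left(3 - y\right)}{27}
for 0 < y < 3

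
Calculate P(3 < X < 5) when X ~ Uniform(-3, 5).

P(3 < X < 5) = ∫_{3}^{5} f(x) dx
where f(x) = \frac{1}{8}
= \frac{1}{4}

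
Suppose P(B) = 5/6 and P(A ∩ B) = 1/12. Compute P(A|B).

P(A|B) = P(A ∩ B) / P(B)
= (1/12) / (5/6)
= 1/10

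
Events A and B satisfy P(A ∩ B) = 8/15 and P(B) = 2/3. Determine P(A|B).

P(A|B) = P(A ∩ B) / P(B)
= (8/15) / (2/3)
= 4/5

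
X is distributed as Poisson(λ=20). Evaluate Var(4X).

For X ~ Poisson(λ=20):
Var(X) = 20
Var(4X) = (4)² × Var(X) = 16 × 20 = 320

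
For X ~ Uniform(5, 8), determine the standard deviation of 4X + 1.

For X ~ Uniform(5, 8):
Var(X) = \frac{3}{4}
SD(X) = √(Var(X)) = √(\frac{3}{4}) = \frac{\sqrt{3}}{2}
SD(4X + 1) = |4| × SD(X) = 4 × \frac{\sqrt{3}}{2} = 2 \sqrt{3}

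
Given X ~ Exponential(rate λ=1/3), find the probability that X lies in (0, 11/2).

P(0 < X < 11/2) = ∫_{0}^{11/2} f(x) dx
where f(x) = \frac{e^{- \frac{x}{3}}}{3}
= 1 - e^{- \frac{11}{6}}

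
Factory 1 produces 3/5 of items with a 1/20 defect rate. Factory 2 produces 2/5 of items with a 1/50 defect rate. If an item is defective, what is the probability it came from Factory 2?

Using Bayes' theorem:
P(F1) = 3/5, P(D|F1) = 1/20
P(F2) = 2/5, P(D|F2) = 1/50
P(D) = P(D|F1)P(F1) + P(D|F2)P(F2)
     = \frac{19}{500}
P(F2|D) = P(D|F2)P(F2) / P(D)
= \frac{4}{19}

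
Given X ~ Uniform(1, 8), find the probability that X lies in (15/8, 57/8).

P(15/8 < X < 57/8) = ∫_{15/8}^{57/8} f(x) dx
where f(x) = \frac{1}{7}
= \frac{3}{4}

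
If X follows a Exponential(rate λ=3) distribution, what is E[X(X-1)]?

E[X(X-1)] = E[X² - X] = E[X²] - E[X]
E[X] = \frac{1}{3}
E[X²] = Var(X) + (E[X])² = \frac{1}{9} + (\frac{1}{3})² = \frac{2}{9}
E[X(X-1)] = \frac{2}{9} - \frac{1}{3} = - \frac{1}{9}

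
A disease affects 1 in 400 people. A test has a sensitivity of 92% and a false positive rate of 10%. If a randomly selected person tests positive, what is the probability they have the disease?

Let D = the rare event, + = positive/flagged.
P(D) = 1/400
P(+|D) = 92/100 = 23/25
P(+|D') = 10/100 = 1/10
P(+) = P(+|D)P(D) + P(+|D')P(D')
     = \frac{23}{25} × \frac{1}{400} + \frac{1}{10} × \frac{399}{400}
     = \frac{2041}{20000}
P(D|+) = P(+|D)P(D)/P(+) = \frac{46}{2041}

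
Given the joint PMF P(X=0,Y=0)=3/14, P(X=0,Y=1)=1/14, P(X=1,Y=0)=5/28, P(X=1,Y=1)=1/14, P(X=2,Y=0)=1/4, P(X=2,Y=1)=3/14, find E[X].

First find marginal of X:
P(X=0) = 2/7
P(X=1) = 1/4
P(X=2) = 13/28
E[X] = 0 × 2/7 + 1 × 1/4 + 2 × 13/28 = 33/28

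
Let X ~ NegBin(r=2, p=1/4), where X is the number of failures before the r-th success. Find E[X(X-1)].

E[X(X-1)] = E[X² - X] = E[X²] - E[X]
E[X] = 6
E[X²] = Var(X) + (E[X])² = 24 + (6)² = 60
E[X(X-1)] = 60 - 6 = 54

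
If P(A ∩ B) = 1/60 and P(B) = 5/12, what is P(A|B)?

P(A|B) = P(A ∩ B) / P(B)
= (1/60) / (5/12)
= 1/25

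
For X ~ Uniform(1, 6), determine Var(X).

For X ~ Uniform(1, 6):
Var(X) = \frac{25}{12}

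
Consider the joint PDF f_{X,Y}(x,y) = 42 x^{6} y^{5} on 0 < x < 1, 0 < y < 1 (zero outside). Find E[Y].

E[Y] = ∫_0^1 ∫_0^1 y × f(x,y) dx dy
= \frac{6}{7}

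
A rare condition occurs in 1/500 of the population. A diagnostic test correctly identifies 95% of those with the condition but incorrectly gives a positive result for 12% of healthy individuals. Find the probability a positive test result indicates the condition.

Let D = the rare event, + = positive/flagged.
P(D) = 1/500
P(+|D) = 95/100 = 19/20
P(+|D') = 12/100 = 3/25
P(+) = P(+|D)P(D) + P(+|D')P(D')
     = \frac{19}{20} × \frac{1}{500} + \frac{3}{25} × \frac{499}{500}
     = \frac{6083}{50000}
P(D|+) = P(+|D)P(D)/P(+) = \frac{95}{6083}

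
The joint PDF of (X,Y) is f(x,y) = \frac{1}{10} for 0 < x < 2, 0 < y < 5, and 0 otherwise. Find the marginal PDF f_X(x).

f_X(x) = ∫_0^5 f(x,y) dy
= ∫_0^5 \frac{1}{10} dy
= \frac{1}{2} for 0 < x < 2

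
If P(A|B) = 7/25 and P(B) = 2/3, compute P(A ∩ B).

By definition, P(A|B) = P(A ∩ B) / P(B)
So P(A ∩ B) = P(A|B) × P(B)
= 7/25 × 2/3
= 14/75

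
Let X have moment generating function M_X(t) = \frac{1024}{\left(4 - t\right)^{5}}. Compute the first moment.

To find E[X], compute M^(1)(0):
M^(1)(t) = \frac{5120}{\left(4 - t\right)^{6}}
M^(1)(0) = \frac{5}{4}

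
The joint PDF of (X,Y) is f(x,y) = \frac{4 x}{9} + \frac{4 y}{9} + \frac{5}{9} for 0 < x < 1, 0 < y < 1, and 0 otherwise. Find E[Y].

E[Y] = ∫_0^1 ∫_0^1 y × f(x,y) dx dy
= \frac{29}{54}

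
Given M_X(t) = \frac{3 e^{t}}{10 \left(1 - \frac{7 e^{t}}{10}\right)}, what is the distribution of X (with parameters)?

The MGF M(t) = \frac{3 e^{t}}{10 \left(1 - \frac{7 e^{t}}{10}\right)} is the standard form for the Geometric distribution.
Comparing with the known MGF formula identifies: Geometric(p=3/10), X = trial number of first success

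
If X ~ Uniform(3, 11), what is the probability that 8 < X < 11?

P(8 < X < 11) = ∫_{8}^{11} f(x) dx
where f(x) = \frac{1}{8}
= \frac{3}{8}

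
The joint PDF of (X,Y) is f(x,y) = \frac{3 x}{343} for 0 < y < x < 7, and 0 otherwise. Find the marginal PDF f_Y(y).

f_Y(y) = ∫_y^7 \frac{3 x}{343} dx = \frac{3}{14} - \frac{3 y^{2}}{686}
for 0 < y < 7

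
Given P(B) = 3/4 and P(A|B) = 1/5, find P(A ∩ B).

By definition, P(A|B) = P(A ∩ B) / P(B)
So P(A ∩ B) = P(A|B) × P(B)
= 1/5 × 3/4
= 3/20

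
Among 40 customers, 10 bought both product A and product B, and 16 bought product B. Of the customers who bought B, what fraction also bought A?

P(A ∩ B) = 10/40 = 1/4
P(B) = 16/40 = 2/5
P(A|B) = P(A ∩ B) / P(B) = (1/4) / (2/5) = 5/8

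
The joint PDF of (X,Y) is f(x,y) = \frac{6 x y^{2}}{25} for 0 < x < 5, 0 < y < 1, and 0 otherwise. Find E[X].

f_X(x) = ∫_0^1 \frac{6 x y^{2}}{25} dy = \frac{2 x}{25}
E[X] = ∫_0^5 x × (\frac{2 x}{25}) dx = \frac{10}{3}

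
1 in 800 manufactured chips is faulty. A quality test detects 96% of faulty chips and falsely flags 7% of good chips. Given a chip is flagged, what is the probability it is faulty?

Let D = the rare event, + = positive/flagged.
P(D) = 1/800
P(+|D) = 96/100 = 24/25
P(+|D') = 7/100
P(+) = P(+|D)P(D) + P(+|D')P(D')
     = \frac{24}{25} × \frac{1}{800} + \frac{7}{100} × \frac{799}{800}
     = \frac{5689}{80000}
P(D|+) = P(+|D)P(D)/P(+) = \frac{96}{5689}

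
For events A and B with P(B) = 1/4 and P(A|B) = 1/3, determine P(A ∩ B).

By definition, P(A|B) = P(A ∩ B) / P(B)
So P(A ∩ B) = P(A|B) × P(B)
= 1/3 × 1/4
= 1/12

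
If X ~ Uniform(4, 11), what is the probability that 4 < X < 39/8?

P(4 < X < 39/8) = ∫_{4}^{39/8} f(x) dx
where f(x) = \frac{1}{7}
= \frac{1}{8}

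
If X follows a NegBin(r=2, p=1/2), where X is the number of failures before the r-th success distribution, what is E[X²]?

Using the identity E[X²] = Var(X) + (E[X])²:
E[X] = 2
Var(X) = 4
E[X²] = 4 + (2)²
= 8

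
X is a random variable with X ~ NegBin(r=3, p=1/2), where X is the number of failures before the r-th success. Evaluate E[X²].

Using the identity E[X²] = Var(X) + (E[X])²:
E[X] = 3
Var(X) = 6
E[X²] = 6 + (3)²
= 15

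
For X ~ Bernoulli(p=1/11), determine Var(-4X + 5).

For X ~ Bernoulli(p=1/11):
Var(X) = \frac{10}{121}
Var(-4X + 5) = (-4)² × Var(X) = 16 × \frac{10}{121} = \frac{160}{121}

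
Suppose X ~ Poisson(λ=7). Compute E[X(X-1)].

E[X(X-1)] = E[X² - X] = E[X²] - E[X]
E[X] = 7
E[X²] = Var(X) + (E[X])² = 7 + (7)² = 56
E[X(X-1)] = 56 - 7 = 49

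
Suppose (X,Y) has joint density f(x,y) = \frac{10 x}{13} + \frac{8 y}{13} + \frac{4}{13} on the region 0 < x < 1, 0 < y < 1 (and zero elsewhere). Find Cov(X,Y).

E[XY] = ∫∫ xy × f(x,y) dx dy = \frac{4}{13}
E[X] = \frac{22}{39}
E[Y] = \frac{43}{78}
Cov(X,Y) = E[XY] - E[X]E[Y] = - \frac{5}{1521}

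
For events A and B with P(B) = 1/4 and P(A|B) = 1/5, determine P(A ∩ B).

By definition, P(A|B) = P(A ∩ B) / P(B)
So P(A ∩ B) = P(A|B) × P(B)
= 1/5 × 1/4
= 1/20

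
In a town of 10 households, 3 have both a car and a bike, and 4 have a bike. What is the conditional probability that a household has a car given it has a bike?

P(A ∩ B) = 3/10
P(B) = 4/10 = 2/5
P(A|B) = P(A ∩ B) / P(B) = (3/10) / (2/5) = 3/4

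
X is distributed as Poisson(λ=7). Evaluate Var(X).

For X ~ Poisson(λ=7):
Var(X) = 7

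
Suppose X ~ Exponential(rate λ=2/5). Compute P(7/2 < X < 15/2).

P(7/2 < X < 15/2) = ∫_{7/2}^{15/2} f(x) dx
where f(x) = \frac{2 e^{- \frac{2 x}{5}}}{5}
= - \frac{1}{e^{3}} + e^{- \frac{7}{5}}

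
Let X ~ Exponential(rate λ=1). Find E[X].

For X ~ Exponential(rate λ=1), the expected value is:
E[X] = 1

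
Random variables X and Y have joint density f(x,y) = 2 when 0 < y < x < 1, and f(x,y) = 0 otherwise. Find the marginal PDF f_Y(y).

f_Y(y) = ∫_y^1 2 dx = 2 - 2 y
for 0 < y < 1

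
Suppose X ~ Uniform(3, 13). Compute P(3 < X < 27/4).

P(3 < X < 27/4) = ∫_{3}^{27/4} f(x) dx
where f(x) = \frac{1}{10}
= \frac{3}{8}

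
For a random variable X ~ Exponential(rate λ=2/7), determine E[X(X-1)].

E[X(X-1)] = E[X² - X] = E[X²] - E[X]
E[X] = \frac{7}{2}
E[X²] = Var(X) + (E[X])² = \frac{49}{4} + (\frac{7}{2})² = \frac{49}{2}
E[X(X-1)] = \frac{49}{2} - \frac{7}{2} = 21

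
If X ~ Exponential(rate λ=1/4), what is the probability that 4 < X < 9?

P(4 < X < 9) = ∫_{4}^{9} f(x) dx
where f(x) = \frac{e^{- \frac{x}{4}}}{4}
= - \frac{1}{e^{\frac{9}{4}}} + e^{-1}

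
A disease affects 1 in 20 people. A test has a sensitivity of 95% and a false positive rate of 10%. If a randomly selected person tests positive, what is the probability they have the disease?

Let D = the rare event, + = positive/flagged.
P(D) = 1/20
P(+|D) = 95/100 = 19/20
P(+|D') = 10/100 = 1/10
P(+) = P(+|D)P(D) + P(+|D')P(D')
     = \frac{19}{20} × \frac{1}{20} + \frac{1}{10} × \frac{19}{20}
     = \frac{57}{400}
P(D|+) = P(+|D)P(D)/P(+) = \frac{1}{3}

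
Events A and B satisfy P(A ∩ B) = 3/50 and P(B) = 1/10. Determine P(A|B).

P(A|B) = P(A ∩ B) / P(B)
= (3/50) / (1/10)
= 3/5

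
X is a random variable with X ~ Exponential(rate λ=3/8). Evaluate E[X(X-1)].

E[X(X-1)] = E[X² - X] = E[X²] - E[X]
E[X] = \frac{8}{3}
E[X²] = Var(X) + (E[X])² = \frac{64}{9} + (\frac{8}{3})² = \frac{128}{9}
E[X(X-1)] = \frac{128}{9} - \frac{8}{3} = \frac{104}{9}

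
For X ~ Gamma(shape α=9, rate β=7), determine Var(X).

For X ~ Gamma(shape α=9, rate β=7):
Var(X) = \frac{9}{49}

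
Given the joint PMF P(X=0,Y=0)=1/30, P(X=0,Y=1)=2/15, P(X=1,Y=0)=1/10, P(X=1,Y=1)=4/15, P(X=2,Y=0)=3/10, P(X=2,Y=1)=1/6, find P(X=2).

P(X=2) = P(X=2,Y=0) + P(X=2,Y=1)
= 3/10 + 1/6
= 7/15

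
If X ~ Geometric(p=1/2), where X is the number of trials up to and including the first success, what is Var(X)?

For X ~ Geometric(p=1/2), where X is the number of trials up to and including the first success:
Var(X) = 2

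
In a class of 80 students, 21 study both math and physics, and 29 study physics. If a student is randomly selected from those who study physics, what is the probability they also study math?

P(A ∩ B) = 21/80
P(B) = 29/80
P(A|B) = P(A ∩ B) / P(B) = (21/80) / (29/80) = 21/29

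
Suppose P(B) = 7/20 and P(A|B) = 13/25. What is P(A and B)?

By definition, P(A|B) = P(A ∩ B) / P(B)
So P(A ∩ B) = P(A|B) × P(B)
= 13/25 × 7/20
= 91/500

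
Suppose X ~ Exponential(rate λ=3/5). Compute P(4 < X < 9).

P(4 < X < 9) = ∫_{4}^{9} f(x) dx
where f(x) = \frac{3 e^{- \frac{3 x}{5}}}{5}
= - \frac{1 - e^{3}}{e^{\frac{27}{5}}}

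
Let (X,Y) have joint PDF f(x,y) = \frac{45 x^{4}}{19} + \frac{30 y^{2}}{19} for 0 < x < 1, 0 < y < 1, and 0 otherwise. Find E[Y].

E[Y] = ∫_0^1 ∫_0^1 y × f(x,y) dx dy
= \frac{12}{19}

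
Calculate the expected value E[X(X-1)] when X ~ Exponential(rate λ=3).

E[X(X-1)] = E[X² - X] = E[X²] - E[X]
E[X] = \frac{1}{3}
E[X²] = Var(X) + (E[X])² = \frac{1}{9} + (\frac{1}{3})² = \frac{2}{9}
E[X(X-1)] = \frac{2}{9} - \frac{1}{3} = - \frac{1}{9}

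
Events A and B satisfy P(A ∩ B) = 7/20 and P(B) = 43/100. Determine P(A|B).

P(A|B) = P(A ∩ B) / P(B)
= (7/20) / (43/100)
= 35/43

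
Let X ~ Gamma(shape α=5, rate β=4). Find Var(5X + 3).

For X ~ Gamma(shape α=5, rate β=4):
Var(X) = \frac{5}{16}
Var(5X + 3) = (5)² × Var(X) = 25 × \frac{5}{16} = \frac{125}{16}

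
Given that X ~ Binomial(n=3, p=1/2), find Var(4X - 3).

For X ~ Binomial(n=3, p=1/2):
Var(X) = \frac{3}{4}
Var(4X - 3) = (4)² × Var(X) = 16 × \frac{3}{4} = 12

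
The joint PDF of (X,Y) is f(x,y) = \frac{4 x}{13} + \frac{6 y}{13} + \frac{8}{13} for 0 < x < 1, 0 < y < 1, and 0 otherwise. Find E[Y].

E[Y] = ∫_0^1 ∫_0^1 y × f(x,y) dx dy
= \frac{7}{13}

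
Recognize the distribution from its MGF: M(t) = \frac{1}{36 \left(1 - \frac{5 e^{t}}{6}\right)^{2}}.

The MGF M(t) = \frac{1}{36 \left(1 - \frac{5 e^{t}}{6}\right)^{2}} is the standard form for the NegativeBinomial distribution.
Comparing with the known MGF formula identifies: NegBin(r=2, p=1/6), X = failures before r-th success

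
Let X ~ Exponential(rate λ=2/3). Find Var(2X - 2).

For X ~ Exponential(rate λ=2/3):
Var(X) = \frac{9}{4}
Var(2X - 2) = (2)² × Var(X) = 4 × \frac{9}{4} = 9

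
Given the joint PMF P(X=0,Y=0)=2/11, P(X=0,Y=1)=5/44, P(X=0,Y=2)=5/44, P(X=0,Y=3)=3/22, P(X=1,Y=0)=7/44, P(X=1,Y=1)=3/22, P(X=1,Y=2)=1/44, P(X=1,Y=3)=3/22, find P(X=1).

P(X=1) = P(X=1,Y=0) + P(X=1,Y=1) + P(X=1,Y=2) + P(X=1,Y=3)
= 7/44 + 3/22 + 1/44 + 3/22
= 5/11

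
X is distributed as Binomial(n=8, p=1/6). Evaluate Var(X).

For X ~ Binomial(n=8, p=1/6):
Var(X) = \frac{10}{9}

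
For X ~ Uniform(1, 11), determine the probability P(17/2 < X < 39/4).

P(17/2 < X < 39/4) = ∫_{17/2}^{39/4} f(x) dx
where f(x) = \frac{1}{10}
= \frac{1}{8}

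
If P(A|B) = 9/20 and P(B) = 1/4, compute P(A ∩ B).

By definition, P(A|B) = P(A ∩ B) / P(B)
So P(A ∩ B) = P(A|B) × P(B)
= 9/20 × 1/4
= 9/80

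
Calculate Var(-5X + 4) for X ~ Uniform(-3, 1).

For X ~ Uniform(-3, 1):
Var(X) = \frac{4}{3}
Var(-5X + 4) = (-5)² × Var(X) = 25 × \frac{4}{3} = \frac{100}{3}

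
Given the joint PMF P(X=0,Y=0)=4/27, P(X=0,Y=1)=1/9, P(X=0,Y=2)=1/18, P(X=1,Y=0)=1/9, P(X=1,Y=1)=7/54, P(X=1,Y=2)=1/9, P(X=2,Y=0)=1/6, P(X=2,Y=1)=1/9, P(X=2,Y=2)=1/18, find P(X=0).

P(X=0) = P(X=0,Y=0) + P(X=0,Y=1) + P(X=0,Y=2)
= 4/27 + 1/9 + 1/18
= 17/54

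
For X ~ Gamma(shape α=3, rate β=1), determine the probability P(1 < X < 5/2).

P(1 < X < 5/2) = ∫_{1}^{5/2} f(x) dx
where f(x) = \frac{x^{2} e^{- x}}{2}
= - \frac{53}{8 e^{\frac{5}{2}}} + \frac{5}{2 e}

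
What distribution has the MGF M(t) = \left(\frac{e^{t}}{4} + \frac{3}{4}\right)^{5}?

The MGF M(t) = \left(\frac{e^{t}}{4} + \frac{3}{4}\right)^{5} is the standard form for the Binomial distribution.
Comparing with the known MGF formula identifies: Binomial(n=5, p=1/4)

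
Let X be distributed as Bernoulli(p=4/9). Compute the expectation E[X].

For X ~ Bernoulli(p=4/9), the expected value is:
E[X] = \frac{4}{9}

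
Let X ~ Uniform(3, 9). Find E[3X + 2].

For X ~ Uniform(3, 9):
E[X] = 6
E[3X + 2] = 3 × E[X] + 2 = 20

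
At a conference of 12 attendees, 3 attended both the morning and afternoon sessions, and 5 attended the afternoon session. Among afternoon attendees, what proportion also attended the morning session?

P(A ∩ B) = 3/12 = 1/4
P(B) = 5/12
P(A|B) = P(A ∩ B) / P(B) = (1/4) / (5/12) = 3/5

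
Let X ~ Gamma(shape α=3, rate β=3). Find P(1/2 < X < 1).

P(1/2 < X < 1) = ∫_{1/2}^{1} f(x) dx
where f(x) = \frac{27 x^{2} e^{- 3 x}}{2}
= - \frac{17}{2 e^{3}} + \frac{29}{8 e^{\frac{3}{2}}}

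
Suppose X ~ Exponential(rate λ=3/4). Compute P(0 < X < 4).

P(0 < X < 4) = ∫_{0}^{4} f(x) dx
where f(x) = \frac{3 e^{- \frac{3 x}{4}}}{4}
= 1 - e^{-3}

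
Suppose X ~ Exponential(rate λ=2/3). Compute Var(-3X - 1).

For X ~ Exponential(rate λ=2/3):
Var(X) = \frac{9}{4}
Var(-3X - 1) = (-3)² × Var(X) = 9 × \frac{9}{4} = \frac{81}{4}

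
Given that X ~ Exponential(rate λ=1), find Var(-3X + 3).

For X ~ Exponential(rate λ=1):
Var(X) = 1
Var(-3X + 3) = (-3)² × Var(X) = 9 × 1 = 9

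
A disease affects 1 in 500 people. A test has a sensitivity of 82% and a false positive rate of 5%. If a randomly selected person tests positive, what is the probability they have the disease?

Let D = the rare event, + = positive/flagged.
P(D) = 1/500
P(+|D) = 82/100 = 41/50
P(+|D') = 5/100 = 1/20
P(+) = P(+|D)P(D) + P(+|D')P(D')
     = \frac{41}{50} × \frac{1}{500} + \frac{1}{20} × \frac{499}{500}
     = \frac{2577}{50000}
P(D|+) = P(+|D)P(D)/P(+) = \frac{82}{2577}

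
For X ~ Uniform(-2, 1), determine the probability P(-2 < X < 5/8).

P(-2 < X < 5/8) = ∫_{-2}^{5/8} f(x) dx
where f(x) = \frac{1}{3}
= \frac{7}{8}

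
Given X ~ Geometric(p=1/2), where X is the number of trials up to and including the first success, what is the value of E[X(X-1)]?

E[X(X-1)] = E[X² - X] = E[X²] - E[X]
E[X] = 2
E[X²] = Var(X) + (E[X])² = 2 + (2)² = 6
E[X(X-1)] = 6 - 2 = 4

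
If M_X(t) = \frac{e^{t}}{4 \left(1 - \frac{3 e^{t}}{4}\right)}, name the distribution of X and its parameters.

The MGF M(t) = \frac{e^{t}}{4 \left(1 - \frac{3 e^{t}}{4}\right)} is the standard form for the Geometric distribution.
Comparing with the known MGF formula identifies: Geometric(p=1/4), X = trial number of first success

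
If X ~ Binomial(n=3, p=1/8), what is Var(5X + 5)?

For X ~ Binomial(n=3, p=1/8):
Var(X) = \frac{21}{64}
Var(5X + 5) = (5)² × Var(X) = 25 × \frac{21}{64} = \frac{525}{64}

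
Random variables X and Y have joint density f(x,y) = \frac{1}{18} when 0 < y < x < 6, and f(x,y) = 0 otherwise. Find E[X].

f_X(x) = ∫_0^x \frac{1}{18} dy = \frac{x}{18}
E[X] = ∫_0^6 x × (\frac{x}{18}) dx = 4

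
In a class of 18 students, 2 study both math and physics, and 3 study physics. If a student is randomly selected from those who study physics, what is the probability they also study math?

P(A ∩ B) = 2/18 = 1/9
P(B) = 3/18 = 1/6
P(A|B) = P(A ∩ B) / P(B) = (1/9) / (1/6) = 2/3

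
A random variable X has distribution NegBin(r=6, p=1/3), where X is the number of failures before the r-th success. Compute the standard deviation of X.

For X ~ NegBin(r=6, p=1/3), where X is the number of failures before the r-th success:
Var(X) = 36
SD(X) = √(Var(X)) = √(36) = 6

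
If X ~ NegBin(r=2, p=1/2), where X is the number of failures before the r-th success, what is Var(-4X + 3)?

For X ~ NegBin(r=2, p=1/2), where X is the number of failures before the r-th success:
Var(X) = 4
Var(-4X + 3) = (-4)² × Var(X) = 16 × 4 = 64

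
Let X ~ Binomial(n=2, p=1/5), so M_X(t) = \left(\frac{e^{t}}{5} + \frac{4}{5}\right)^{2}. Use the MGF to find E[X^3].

To find E[X^3], compute M^(3)(0):
M^(1)(t) = \frac{2 \left(\frac{e^{t}}{5} + \frac{4}{5}\right) e^{t}}{5}
M^(2)(t) = \frac{2 \left(\frac{e^{t}}{5} + \frac{4}{5}\right) e^{t}}{5} + \frac{2 e^{2 t}}{25}
M^(3)(t) = \frac{2 \left(\frac{e^{t}}{5} + \frac{4}{5}\right) e^{t}}{5} + \frac{6 e^{2 t}}{25}
M^(3)(0) = \frac{16}{25}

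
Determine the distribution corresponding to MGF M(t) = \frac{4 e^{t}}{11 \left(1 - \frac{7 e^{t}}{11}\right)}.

The MGF M(t) = \frac{4 e^{t}}{11 \left(1 - \frac{7 e^{t}}{11}\right)} is the standard form for the Geometric distribution.
Comparing with the known MGF formula identifies: Geometric(p=4/11), X = trial number of first success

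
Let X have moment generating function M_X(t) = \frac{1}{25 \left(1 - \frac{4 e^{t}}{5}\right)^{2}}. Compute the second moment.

To find E[X^2], compute M^(2)(0):
M^(1)(t) = \frac{8 e^{t}}{125 \left(1 - \frac{4 e^{t}}{5}\right)^{3}}
M^(2)(t) = \frac{8 e^{t}}{125 \left(1 - \frac{4 e^{t}}{5}\right)^{3}} + \frac{96 e^{2 t}}{625 \left(1 - \frac{4 e^{t}}{5}\right)^{4}}
M^(2)(0) = 104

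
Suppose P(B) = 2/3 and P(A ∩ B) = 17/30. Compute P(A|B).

P(A|B) = P(A ∩ B) / P(B)
= (17/30) / (2/3)
= 17/20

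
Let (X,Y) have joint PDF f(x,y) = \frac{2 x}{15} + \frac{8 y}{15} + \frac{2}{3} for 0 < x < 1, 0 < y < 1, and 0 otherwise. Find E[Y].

E[Y] = ∫_0^1 ∫_0^1 y × f(x,y) dx dy
= \frac{49}{90}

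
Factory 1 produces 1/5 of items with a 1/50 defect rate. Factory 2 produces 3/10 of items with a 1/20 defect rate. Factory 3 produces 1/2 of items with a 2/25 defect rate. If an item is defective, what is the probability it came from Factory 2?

Using Bayes' theorem:
P(F1) = 1/5, P(D|F1) = 1/50
P(F2) = 3/10, P(D|F2) = 1/20
P(F3) = 1/2, P(D|F3) = 2/25
P(D) = P(D|F1)P(F1) + P(D|F2)P(F2) + P(D|F3)P(F3)
     = \frac{59}{1000}
P(F2|D) = P(D|F2)P(F2) / P(D)
= \frac{15}{59}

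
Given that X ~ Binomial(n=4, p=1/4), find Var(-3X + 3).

For X ~ Binomial(n=4, p=1/4):
Var(X) = \frac{3}{4}
Var(-3X + 3) = (-3)² × Var(X) = 9 × \frac{3}{4} = \frac{27}{4}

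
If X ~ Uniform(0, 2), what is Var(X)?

For X ~ Uniform(0, 2):
Var(X) = \frac{1}{3}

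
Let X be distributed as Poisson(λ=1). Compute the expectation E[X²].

Using the identity E[X²] = Var(X) + (E[X])²:
E[X] = 1
Var(X) = 1
E[X²] = 1 + (1)²
= 2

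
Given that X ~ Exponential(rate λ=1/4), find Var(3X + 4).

For X ~ Exponential(rate λ=1/4):
Var(X) = 16
Var(3X + 4) = (3)² × Var(X) = 9 × 16 = 144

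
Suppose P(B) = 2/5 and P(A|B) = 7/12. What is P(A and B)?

By definition, P(A|B) = P(A ∩ B) / P(B)
So P(A ∩ B) = P(A|B) × P(B)
= 7/12 × 2/5
= 7/30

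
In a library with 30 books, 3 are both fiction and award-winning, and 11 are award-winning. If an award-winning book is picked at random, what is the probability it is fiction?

P(A ∩ B) = 3/30 = 1/10
P(B) = 11/30
P(A|B) = P(A ∩ B) / P(B) = (1/10) / (11/30) = 3/11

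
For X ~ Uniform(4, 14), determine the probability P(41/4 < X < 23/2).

P(41/4 < X < 23/2) = ∫_{41/4}^{23/2} f(x) dx
where f(x) = \frac{1}{10}
= \frac{1}{8}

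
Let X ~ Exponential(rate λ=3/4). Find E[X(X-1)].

E[X(X-1)] = E[X² - X] = E[X²] - E[X]
E[X] = \frac{4}{3}
E[X²] = Var(X) + (E[X])² = \frac{16}{9} + (\frac{4}{3})² = \frac{32}{9}
E[X(X-1)] = \frac{32}{9} - \frac{4}{3} = \frac{20}{9}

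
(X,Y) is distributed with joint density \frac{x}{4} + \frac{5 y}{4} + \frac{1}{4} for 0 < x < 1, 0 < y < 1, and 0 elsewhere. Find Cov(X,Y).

E[XY] = ∫∫ xy × f(x,y) dx dy = \frac{5}{16}
E[X] = \frac{25}{48}
E[Y] = \frac{29}{48}
Cov(X,Y) = E[XY] - E[X]E[Y] = - \frac{5}{2304}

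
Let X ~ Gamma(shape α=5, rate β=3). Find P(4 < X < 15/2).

P(4 < X < 15/2) = ∫_{4}^{15/2} f(x) dx
where f(x) = \frac{81 x^{4} e^{- 3 x}}{8}
= - \frac{1645283}{128 e^{\frac{45}{2}}} + \frac{1237}{e^{12}}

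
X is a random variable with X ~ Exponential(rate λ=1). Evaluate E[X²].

Using the identity E[X²] = Var(X) + (E[X])²:
E[X] = 1
Var(X) = 1
E[X²] = 1 + (1)²
= 2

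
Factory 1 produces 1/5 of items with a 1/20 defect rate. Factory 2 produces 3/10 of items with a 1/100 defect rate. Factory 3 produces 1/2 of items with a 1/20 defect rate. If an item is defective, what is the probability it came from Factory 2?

Using Bayes' theorem:
P(F1) = 1/5, P(D|F1) = 1/20
P(F2) = 3/10, P(D|F2) = 1/100
P(F3) = 1/2, P(D|F3) = 1/20
P(D) = P(D|F1)P(F1) + P(D|F2)P(F2) + P(D|F3)P(F3)
     = \frac{19}{500}
P(F2|D) = P(D|F2)P(F2) / P(D)
= \frac{3}{38}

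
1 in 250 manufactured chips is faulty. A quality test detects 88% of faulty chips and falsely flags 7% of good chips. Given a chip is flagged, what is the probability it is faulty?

Let D = the rare event, + = positive/flagged.
P(D) = 1/250
P(+|D) = 88/100 = 22/25
P(+|D') = 7/100
P(+) = P(+|D)P(D) + P(+|D')P(D')
     = \frac{22}{25} × \frac{1}{250} + \frac{7}{100} × \frac{249}{250}
     = \frac{1831}{25000}
P(D|+) = P(+|D)P(D)/P(+) = \frac{88}{1831}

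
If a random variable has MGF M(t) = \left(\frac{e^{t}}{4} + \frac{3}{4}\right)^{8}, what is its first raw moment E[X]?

To find E[X], compute M^(1)(0):
M^(1)(t) = 2 \left(\frac{e^{t}}{4} + \frac{3}{4}\right)^{7} e^{t}
M^(1)(0) = 2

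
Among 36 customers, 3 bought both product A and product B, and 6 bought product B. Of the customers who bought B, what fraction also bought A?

P(A ∩ B) = 3/36 = 1/12
P(B) = 6/36 = 1/6
P(A|B) = P(A ∩ B) / P(B) = (1/12) / (1/6) = 1/2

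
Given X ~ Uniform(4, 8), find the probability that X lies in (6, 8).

P(6 < X < 8) = ∫_{6}^{8} f(x) dx
where f(x) = \frac{1}{4}
= \frac{1}{2}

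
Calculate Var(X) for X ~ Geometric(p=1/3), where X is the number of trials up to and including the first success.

For X ~ Geometric(p=1/3), where X is the number of trials up to and including the first success:
Var(X) = 6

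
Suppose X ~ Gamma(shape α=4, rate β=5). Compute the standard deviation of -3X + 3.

For X ~ Gamma(shape α=4, rate β=5):
Var(X) = \frac{4}{25}
SD(X) = √(Var(X)) = √(\frac{4}{25}) = \frac{2}{5}
SD(-3X + 3) = |-3| × SD(X) = 3 × \frac{2}{5} = \frac{6}{5}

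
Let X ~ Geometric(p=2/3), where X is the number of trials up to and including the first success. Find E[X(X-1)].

E[X(X-1)] = E[X² - X] = E[X²] - E[X]
E[X] = \frac{3}{2}
E[X²] = Var(X) + (E[X])² = \frac{3}{4} + (\frac{3}{2})² = 3
E[X(X-1)] = 3 - \frac{3}{2} = \frac{3}{2}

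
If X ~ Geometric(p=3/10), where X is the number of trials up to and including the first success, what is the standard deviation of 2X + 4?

For X ~ Geometric(p=3/10), where X is the number of trials up to and including the first success:
Var(X) = \frac{70}{9}
SD(X) = √(Var(X)) = √(\frac{70}{9}) = \frac{\sqrt{70}}{3}
SD(2X + 4) = |2| × SD(X) = 2 × \frac{\sqrt{70}}{3} = \frac{2 \sqrt{70}}{3}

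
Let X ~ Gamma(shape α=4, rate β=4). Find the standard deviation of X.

For X ~ Gamma(shape α=4, rate β=4):
Var(X) = \frac{1}{4}
SD(X) = √(Var(X)) = √(\frac{1}{4}) = \frac{1}{2}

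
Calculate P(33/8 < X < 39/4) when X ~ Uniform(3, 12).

P(33/8 < X < 39/4) = ∫_{33/8}^{39/4} f(x) dx
where f(x) = \frac{1}{9}
= \frac{5}{8}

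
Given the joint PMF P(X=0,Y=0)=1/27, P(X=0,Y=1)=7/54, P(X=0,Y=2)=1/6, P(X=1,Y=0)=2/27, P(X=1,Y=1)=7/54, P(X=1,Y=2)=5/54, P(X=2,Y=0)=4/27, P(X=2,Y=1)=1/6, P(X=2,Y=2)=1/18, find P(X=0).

P(X=0) = P(X=0,Y=0) + P(X=0,Y=1) + P(X=0,Y=2)
= 1/27 + 7/54 + 1/6
= 1/3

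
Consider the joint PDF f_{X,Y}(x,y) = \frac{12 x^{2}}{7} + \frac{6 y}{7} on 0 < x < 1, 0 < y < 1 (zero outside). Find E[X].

E[X] = ∫_0^1 ∫_0^1 x × f(x,y) dy dx
= ∫_0^1 ∫_0^1 x × (\frac{12 x^{2}}{7} + \frac{6 y}{7}) dy dx
= \frac{9}{14}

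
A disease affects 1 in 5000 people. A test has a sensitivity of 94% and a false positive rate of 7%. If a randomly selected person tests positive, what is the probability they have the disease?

Let D = the rare event, + = positive/flagged.
P(D) = 1/5000
P(+|D) = 94/100 = 47/50
P(+|D') = 7/100
P(+) = P(+|D)P(D) + P(+|D')P(D')
     = \frac{47}{50} × \frac{1}{5000} + \frac{7}{100} × \frac{4999}{5000}
     = \frac{35087}{500000}
P(D|+) = P(+|D)P(D)/P(+) = \frac{94}{35087}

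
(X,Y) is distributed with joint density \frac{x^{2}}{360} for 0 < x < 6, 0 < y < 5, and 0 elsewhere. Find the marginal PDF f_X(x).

f_X(x) = ∫_0^5 f(x,y) dy
= ∫_0^5 \frac{x^{2}}{360} dy
= \frac{x^{2}}{72} for 0 < x < 6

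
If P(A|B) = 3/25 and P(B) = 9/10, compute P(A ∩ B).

By definition, P(A|B) = P(A ∩ B) / P(B)
So P(A ∩ B) = P(A|B) × P(B)
= 3/25 × 9/10
= 27/250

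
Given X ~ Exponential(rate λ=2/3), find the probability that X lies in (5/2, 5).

P(5/2 < X < 5) = ∫_{5/2}^{5} f(x) dx
where f(x) = \frac{2 e^{- \frac{2 x}{3}}}{3}
= - \frac{1 - e^{\frac{5}{3}}}{e^{\frac{10}{3}}}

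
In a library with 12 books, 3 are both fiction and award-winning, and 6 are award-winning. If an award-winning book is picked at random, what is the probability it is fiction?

P(A ∩ B) = 3/12 = 1/4
P(B) = 6/12 = 1/2
P(A|B) = P(A ∩ B) / P(B) = (1/4) / (1/2) = 1/2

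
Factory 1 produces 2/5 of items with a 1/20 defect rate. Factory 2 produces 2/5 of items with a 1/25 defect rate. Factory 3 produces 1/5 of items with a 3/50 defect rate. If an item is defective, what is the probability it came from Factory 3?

Using Bayes' theorem:
P(F1) = 2/5, P(D|F1) = 1/20
P(F2) = 2/5, P(D|F2) = 1/25
P(F3) = 1/5, P(D|F3) = 3/50
P(D) = P(D|F1)P(F1) + P(D|F2)P(F2) + P(D|F3)P(F3)
     = \frac{6}{125}
P(F3|D) = P(D|F3)P(F3) / P(D)
= \frac{1}{4}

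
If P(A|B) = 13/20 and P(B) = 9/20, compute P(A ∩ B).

By definition, P(A|B) = P(A ∩ B) / P(B)
So P(A ∩ B) = P(A|B) × P(B)
= 13/20 × 9/20
= 117/400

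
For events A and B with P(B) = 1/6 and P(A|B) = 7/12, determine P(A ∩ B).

By definition, P(A|B) = P(A ∩ B) / P(B)
So P(A ∩ B) = P(A|B) × P(B)
= 7/12 × 1/6
= 7/72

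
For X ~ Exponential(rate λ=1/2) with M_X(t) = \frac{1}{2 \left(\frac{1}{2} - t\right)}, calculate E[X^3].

To find E[X^3], compute M^(3)(0):
M^(1)(t) = \frac{1}{2 \left(\frac{1}{2} - t\right)^{2}}
M^(2)(t) = \frac{1}{\left(\frac{1}{2} - t\right)^{3}}
M^(3)(t) = \frac{3}{\left(\frac{1}{2} - t\right)^{4}}
M^(3)(0) = 48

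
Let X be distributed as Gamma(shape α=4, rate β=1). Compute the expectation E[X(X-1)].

E[X(X-1)] = E[X² - X] = E[X²] - E[X]
E[X] = 4
E[X²] = Var(X) + (E[X])² = 4 + (4)² = 20
E[X(X-1)] = 20 - 4 = 16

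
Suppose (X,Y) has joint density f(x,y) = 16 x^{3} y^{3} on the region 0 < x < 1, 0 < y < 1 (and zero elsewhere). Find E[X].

E[X] = ∫_0^1 ∫_0^1 x × f(x,y) dy dx
= ∫_0^1 ∫_0^1 x × (16 x^{3} y^{3}) dy dx
= \frac{4}{5}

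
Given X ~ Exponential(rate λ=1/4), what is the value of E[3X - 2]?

For X ~ Exponential(rate λ=1/4):
E[X] = 4
E[3X - 2] = 3 × E[X] - 2 = 10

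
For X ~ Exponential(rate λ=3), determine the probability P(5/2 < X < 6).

P(5/2 < X < 6) = ∫_{5/2}^{6} f(x) dx
where f(x) = 3 e^{- 3 x}
= - \frac{1}{e^{18}} + e^{- \frac{15}{2}}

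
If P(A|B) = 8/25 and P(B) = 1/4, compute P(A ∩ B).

By definition, P(A|B) = P(A ∩ B) / P(B)
So P(A ∩ B) = P(A|B) × P(B)
= 8/25 × 1/4
= 2/25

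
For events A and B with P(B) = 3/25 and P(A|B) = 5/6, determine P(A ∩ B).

By definition, P(A|B) = P(A ∩ B) / P(B)
So P(A ∩ B) = P(A|B) × P(B)
= 5/6 × 3/25
= 1/10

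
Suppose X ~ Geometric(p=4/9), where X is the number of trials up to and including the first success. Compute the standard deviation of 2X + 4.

For X ~ Geometric(p=4/9), where X is the number of trials up to and including the first success:
Var(X) = \frac{45}{16}
SD(X) = √(Var(X)) = √(\frac{45}{16}) = \frac{3 \sqrt{5}}{4}
SD(2X + 4) = |2| × SD(X) = 2 × \frac{3 \sqrt{5}}{4} = \frac{3 \sqrt{5}}{2}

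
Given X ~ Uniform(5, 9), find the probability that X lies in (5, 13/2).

P(5 < X < 13/2) = ∫_{5}^{13/2} f(x) dx
where f(x) = \frac{1}{4}
= \frac{3}{8}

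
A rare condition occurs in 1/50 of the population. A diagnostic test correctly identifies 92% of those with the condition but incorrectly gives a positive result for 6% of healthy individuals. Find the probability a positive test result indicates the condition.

Let D = the rare event, + = positive/flagged.
P(D) = 1/50
P(+|D) = 92/100 = 23/25
P(+|D') = 6/100 = 3/50
P(+) = P(+|D)P(D) + P(+|D')P(D')
     = \frac{23}{25} × \frac{1}{50} + \frac{3}{50} × \frac{49}{50}
     = \frac{193}{2500}
P(D|+) = P(+|D)P(D)/P(+) = \frac{46}{193}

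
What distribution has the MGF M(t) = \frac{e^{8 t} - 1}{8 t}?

The MGF M(t) = \frac{e^{8 t} - 1}{8 t} is the standard form for the Uniform distribution.
Comparing with the known MGF formula identifies: Uniform(0, 8)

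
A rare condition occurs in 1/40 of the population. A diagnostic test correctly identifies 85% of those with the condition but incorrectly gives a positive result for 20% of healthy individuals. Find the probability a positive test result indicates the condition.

Let D = the rare event, + = positive/flagged.
P(D) = 1/40
P(+|D) = 85/100 = 17/20
P(+|D') = 20/100 = 1/5
P(+) = P(+|D)P(D) + P(+|D')P(D')
     = \frac{17}{20} × \frac{1}{40} + \frac{1}{5} × \frac{39}{40}
     = \frac{173}{800}
P(D|+) = P(+|D)P(D)/P(+) = \frac{17}{173}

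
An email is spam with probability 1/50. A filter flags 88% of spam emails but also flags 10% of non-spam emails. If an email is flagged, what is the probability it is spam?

Let D = the rare event, + = positive/flagged.
P(D) = 1/50
P(+|D) = 88/100 = 22/25
P(+|D') = 10/100 = 1/10
P(+) = P(+|D)P(D) + P(+|D')P(D')
     = \frac{22}{25} × \frac{1}{50} + \frac{1}{10} × \frac{49}{50}
     = \frac{289}{2500}
P(D|+) = P(+|D)P(D)/P(+) = \frac{44}{289}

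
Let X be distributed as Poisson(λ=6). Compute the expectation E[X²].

Using the identity E[X²] = Var(X) + (E[X])²:
E[X] = 6
Var(X) = 6
E[X²] = 6 + (6)²
= 42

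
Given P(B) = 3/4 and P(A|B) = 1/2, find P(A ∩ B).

By definition, P(A|B) = P(A ∩ B) / P(B)
So P(A ∩ B) = P(A|B) × P(B)
= 1/2 × 3/4
= 3/8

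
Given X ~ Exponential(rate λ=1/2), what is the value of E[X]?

For X ~ Exponential(rate λ=1/2), the expected value is:
E[X] = 2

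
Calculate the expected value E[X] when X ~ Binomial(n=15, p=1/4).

For X ~ Binomial(n=15, p=1/4), the expected value is:
E[X] = \frac{15}{4}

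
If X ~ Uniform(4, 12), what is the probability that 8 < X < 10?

P(8 < X < 10) = ∫_{8}^{10} f(x) dx
where f(x) = \frac{1}{8}
= \frac{1}{4}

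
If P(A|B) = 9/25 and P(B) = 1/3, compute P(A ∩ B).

By definition, P(A|B) = P(A ∩ B) / P(B)
So P(A ∩ B) = P(A|B) × P(B)
= 9/25 × 1/3
= 3/25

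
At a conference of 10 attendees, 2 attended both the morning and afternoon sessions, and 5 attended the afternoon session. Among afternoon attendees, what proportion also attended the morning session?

P(A ∩ B) = 2/10 = 1/5
P(B) = 5/10 = 1/2
P(A|B) = P(A ∩ B) / P(B) = (1/5) / (1/2) = 2/5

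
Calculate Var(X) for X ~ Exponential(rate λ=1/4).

For X ~ Exponential(rate λ=1/4):
Var(X) = 16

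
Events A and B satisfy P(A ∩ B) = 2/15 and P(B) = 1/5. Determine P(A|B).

P(A|B) = P(A ∩ B) / P(B)
= (2/15) / (1/5)
= 2/3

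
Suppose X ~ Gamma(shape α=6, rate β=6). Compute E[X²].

Using the identity E[X²] = Var(X) + (E[X])²:
E[X] = 1
Var(X) = \frac{1}{6}
E[X²] = \frac{1}{6} + (1)²
= \frac{7}{6}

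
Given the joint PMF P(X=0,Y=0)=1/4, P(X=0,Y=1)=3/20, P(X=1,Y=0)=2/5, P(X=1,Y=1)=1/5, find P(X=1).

P(X=1) = P(X=1,Y=0) + P(X=1,Y=1)
= 2/5 + 1/5
= 3/5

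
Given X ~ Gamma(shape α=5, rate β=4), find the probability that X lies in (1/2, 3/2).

P(1/2 < X < 3/2) = ∫_{1/2}^{3/2} f(x) dx
where f(x) = \frac{128 x^{4} e^{- 4 x}}{3}
= \frac{-115 + 7 e^{4}}{e^{6}}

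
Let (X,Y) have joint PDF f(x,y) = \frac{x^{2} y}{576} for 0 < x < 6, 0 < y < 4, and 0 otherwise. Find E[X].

f_X(x) = ∫_0^4 \frac{x^{2} y}{576} dy = \frac{x^{2}}{72}
E[X] = ∫_0^6 x × (\frac{x^{2}}{72}) dx = \frac{9}{2}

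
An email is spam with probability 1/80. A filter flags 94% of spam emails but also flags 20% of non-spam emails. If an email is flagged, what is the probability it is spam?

Let D = the rare event, + = positive/flagged.
P(D) = 1/80
P(+|D) = 94/100 = 47/50
P(+|D') = 20/100 = 1/5
P(+) = P(+|D)P(D) + P(+|D')P(D')
     = \frac{47}{50} × \frac{1}{80} + \frac{1}{5} × \frac{79}{80}
     = \frac{837}{4000}
P(D|+) = P(+|D)P(D)/P(+) = \frac{47}{837}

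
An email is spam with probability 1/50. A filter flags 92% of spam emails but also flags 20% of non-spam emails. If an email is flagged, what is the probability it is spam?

Let D = the rare event, + = positive/flagged.
P(D) = 1/50
P(+|D) = 92/100 = 23/25
P(+|D') = 20/100 = 1/5
P(+) = P(+|D)P(D) + P(+|D')P(D')
     = \frac{23}{25} × \frac{1}{50} + \frac{1}{5} × \frac{49}{50}
     = \frac{134}{625}
P(D|+) = P(+|D)P(D)/P(+) = \frac{23}{268}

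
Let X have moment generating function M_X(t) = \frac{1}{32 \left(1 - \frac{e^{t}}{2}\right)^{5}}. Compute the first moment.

To find E[X], compute M^(1)(0):
M^(1)(t) = \frac{5 e^{t}}{64 \left(1 - \frac{e^{t}}{2}\right)^{6}}
M^(1)(0) = 5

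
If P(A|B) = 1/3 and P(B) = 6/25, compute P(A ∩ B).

By definition, P(A|B) = P(A ∩ B) / P(B)
So P(A ∩ B) = P(A|B) × P(B)
= 1/3 × 6/25
= 2/25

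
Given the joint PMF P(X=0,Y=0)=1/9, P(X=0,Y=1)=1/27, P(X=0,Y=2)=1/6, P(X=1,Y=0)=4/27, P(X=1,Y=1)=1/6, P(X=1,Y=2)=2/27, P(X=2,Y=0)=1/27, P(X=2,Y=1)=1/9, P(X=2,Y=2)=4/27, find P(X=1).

P(X=1) = P(X=1,Y=0) + P(X=1,Y=1) + P(X=1,Y=2)
= 4/27 + 1/6 + 2/27
= 7/18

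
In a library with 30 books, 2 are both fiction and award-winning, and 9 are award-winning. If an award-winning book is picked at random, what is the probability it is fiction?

P(A ∩ B) = 2/30 = 1/15
P(B) = 9/30 = 3/10
P(A|B) = P(A ∩ B) / P(B) = (1/15) / (3/10) = 2/9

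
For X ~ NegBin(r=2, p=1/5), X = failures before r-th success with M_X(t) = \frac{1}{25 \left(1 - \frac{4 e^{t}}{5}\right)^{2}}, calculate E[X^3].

To find E[X^3], compute M^(3)(0):
M^(1)(t) = \frac{8 e^{t}}{125 \left(1 - \frac{4 e^{t}}{5}\right)^{3}}
M^(2)(t) = \frac{8 e^{t}}{125 \left(1 - \frac{4 e^{t}}{5}\right)^{3}} + \frac{96 e^{2 t}}{625 \left(1 - \frac{4 e^{t}}{5}\right)^{4}}
M^(3)(t) = \frac{8 e^{t}}{125 \left(1 - \frac{4 e^{t}}{5}\right)^{3}} + \frac{288 e^{2 t}}{625 \left(1 - \frac{4 e^{t}}{5}\right)^{4}} + \frac{1536 e^{3 t}}{3125 \left(1 - \frac{4 e^{t}}{5}\right)^{5}}
M^(3)(0) = 1832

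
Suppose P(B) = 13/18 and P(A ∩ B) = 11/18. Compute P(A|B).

P(A|B) = P(A ∩ B) / P(B)
= (11/18) / (13/18)
= 11/13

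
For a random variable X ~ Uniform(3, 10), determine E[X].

For X ~ Uniform(3, 10), the expected value is:
E[X] = \frac{13}{2}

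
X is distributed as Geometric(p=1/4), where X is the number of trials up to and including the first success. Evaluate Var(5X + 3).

For X ~ Geometric(p=1/4), where X is the number of trials up to and including the first success:
Var(X) = 12
Var(5X + 3) = (5)² × Var(X) = 25 × 12 = 300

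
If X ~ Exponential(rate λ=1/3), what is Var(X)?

For X ~ Exponential(rate λ=1/3):
Var(X) = 9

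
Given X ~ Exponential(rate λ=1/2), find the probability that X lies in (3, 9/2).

P(3 < X < 9/2) = ∫_{3}^{9/2} f(x) dx
where f(x) = \frac{e^{- \frac{x}{2}}}{2}
= - \frac{1}{e^{\frac{9}{4}}} + e^{- \frac{3}{2}}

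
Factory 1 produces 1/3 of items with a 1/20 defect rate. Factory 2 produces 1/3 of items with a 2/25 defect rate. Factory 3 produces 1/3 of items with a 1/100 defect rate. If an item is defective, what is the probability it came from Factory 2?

Using Bayes' theorem:
P(F1) = 1/3, P(D|F1) = 1/20
P(F2) = 1/3, P(D|F2) = 2/25
P(F3) = 1/3, P(D|F3) = 1/100
P(D) = P(D|F1)P(F1) + P(D|F2)P(F2) + P(D|F3)P(F3)
     = \frac{7}{150}
P(F2|D) = P(D|F2)P(F2) / P(D)
= \frac{4}{7}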